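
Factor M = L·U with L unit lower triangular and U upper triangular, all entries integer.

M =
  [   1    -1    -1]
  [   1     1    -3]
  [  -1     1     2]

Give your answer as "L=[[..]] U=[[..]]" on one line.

  r1 -= 1·r0 → [0,2,-2]
  r2 -= -1·r0 → [0,0,1]
  r2 -= 0·r1 → [0,0,1]

L=[[1,0,0],[1,1,0],[-1,0,1]] U=[[1,-1,-1],[0,2,-2],[0,0,1]]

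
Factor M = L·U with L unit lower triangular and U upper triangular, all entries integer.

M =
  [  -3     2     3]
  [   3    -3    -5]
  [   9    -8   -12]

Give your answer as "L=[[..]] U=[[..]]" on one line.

L=[[1,0,0],[-1,1,0],[-3,2,1]] U=[[-3,2,3],[0,-1,-2],[0,0,1]]

  row1 -= -1·row0 → [0,-1,-2]
  row2 -= -3·row0 → [0,-2,-3]
  row2 -= 2·row1 → [0,0,1]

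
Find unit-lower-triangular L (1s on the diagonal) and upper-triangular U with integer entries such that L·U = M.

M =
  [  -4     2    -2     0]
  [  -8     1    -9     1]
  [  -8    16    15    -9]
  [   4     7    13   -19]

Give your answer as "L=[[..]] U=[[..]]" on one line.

  r1 -= 2·r0 → [0,-3,-5,1]
  r2 -= 2·r0 → [0,12,19,-9]
  r3 -= -1·r0 → [0,9,11,-19]
  r2 -= -4·r1 → [0,0,-1,-5]
  r3 -= -3·r1 → [0,0,-4,-16]
  r3 -= 4·r2 → [0,0,0,4]

L=[[1,0,0,0],[2,1,0,0],[2,-4,1,0],[-1,-3,4,1]] U=[[-4,2,-2,0],[0,-3,-5,1],[0,0,-1,-5],[0,0,0,4]]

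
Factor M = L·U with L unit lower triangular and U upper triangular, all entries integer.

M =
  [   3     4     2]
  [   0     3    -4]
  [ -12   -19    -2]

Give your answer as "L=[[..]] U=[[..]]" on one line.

L=[[1,0,0],[0,1,0],[-4,-1,1]] U=[[3,4,2],[0,3,-4],[0,0,2]]

  row1 -= 0·row0 → [0,3,-4]
  row2 -= -4·row0 → [0,-3,6]
  row2 -= -1·row1 → [0,0,2]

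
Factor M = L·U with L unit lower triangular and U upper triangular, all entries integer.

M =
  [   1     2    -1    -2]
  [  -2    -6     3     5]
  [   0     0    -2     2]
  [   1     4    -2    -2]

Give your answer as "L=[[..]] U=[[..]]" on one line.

L=[[1,0,0,0],[-2,1,0,0],[0,0,1,0],[1,-1,0,1]] U=[[1,2,-1,-2],[0,-2,1,1],[0,0,-2,2],[0,0,0,1]]

  R1 -= -2·R0 → [0,-2,1,1]
  R2 -= 0·R0 → [0,0,-2,2]
  R3 -= 1·R0 → [0,2,-1,0]
  R2 -= 0·R1 → [0,0,-2,2]
  R3 -= -1·R1 → [0,0,0,1]
  R3 -= 0·R2 → [0,0,0,1]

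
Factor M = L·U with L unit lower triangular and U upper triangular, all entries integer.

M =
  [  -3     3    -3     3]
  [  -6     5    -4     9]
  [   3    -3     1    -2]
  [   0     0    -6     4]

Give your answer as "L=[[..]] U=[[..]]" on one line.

  row1 -= 2·row0 → [0,-1,2,3]
  row2 -= -1·row0 → [0,0,-2,1]
  row3 -= 0·row0 → [0,0,-6,4]
  row2 -= 0·row1 → [0,0,-2,1]
  row3 -= 0·row1 → [0,0,-6,4]
  row3 -= 3·row2 → [0,0,0,1]

L=[[1,0,0,0],[2,1,0,0],[-1,0,1,0],[0,0,3,1]] U=[[-3,3,-3,3],[0,-1,2,3],[0,0,-2,1],[0,0,0,1]]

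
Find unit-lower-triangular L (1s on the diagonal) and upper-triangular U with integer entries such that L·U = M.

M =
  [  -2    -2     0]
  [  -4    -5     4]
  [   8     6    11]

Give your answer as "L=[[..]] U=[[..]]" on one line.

  r1 -= 2·r0 → [0,-1,4]
  r2 -= -4·r0 → [0,-2,11]
  r2 -= 2·r1 → [0,0,3]

L=[[1,0,0],[2,1,0],[-4,2,1]] U=[[-2,-2,0],[0,-1,4],[0,0,3]]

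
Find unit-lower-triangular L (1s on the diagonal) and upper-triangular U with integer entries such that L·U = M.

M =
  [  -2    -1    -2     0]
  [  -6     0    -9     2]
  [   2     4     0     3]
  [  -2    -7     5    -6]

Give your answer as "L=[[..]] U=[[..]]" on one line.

L=[[1,0,0,0],[3,1,0,0],[-1,1,1,0],[1,-2,1,1]] U=[[-2,-1,-2,0],[0,3,-3,2],[0,0,1,1],[0,0,0,-3]]

  R1 -= 3·R0 → [0,3,-3,2]
  R2 -= -1·R0 → [0,3,-2,3]
  R3 -= 1·R0 → [0,-6,7,-6]
  R2 -= 1·R1 → [0,0,1,1]
  R3 -= -2·R1 → [0,0,1,-2]
  R3 -= 1·R2 → [0,0,0,-3]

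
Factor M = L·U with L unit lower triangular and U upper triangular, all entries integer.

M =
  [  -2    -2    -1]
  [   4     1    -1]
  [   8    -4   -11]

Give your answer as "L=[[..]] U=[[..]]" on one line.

L=[[1,0,0],[-2,1,0],[-4,4,1]] U=[[-2,-2,-1],[0,-3,-3],[0,0,-3]]

  R1 -= -2·R0 → [0,-3,-3]
  R2 -= -4·R0 → [0,-12,-15]
  R2 -= 4·R1 → [0,0,-3]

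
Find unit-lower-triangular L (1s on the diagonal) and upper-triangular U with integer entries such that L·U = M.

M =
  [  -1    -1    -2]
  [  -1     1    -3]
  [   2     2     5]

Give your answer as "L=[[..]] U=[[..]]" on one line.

  R1 -= 1·R0 → [0,2,-1]
  R2 -= -2·R0 → [0,0,1]
  R2 -= 0·R1 → [0,0,1]

L=[[1,0,0],[1,1,0],[-2,0,1]] U=[[-1,-1,-2],[0,2,-1],[0,0,1]]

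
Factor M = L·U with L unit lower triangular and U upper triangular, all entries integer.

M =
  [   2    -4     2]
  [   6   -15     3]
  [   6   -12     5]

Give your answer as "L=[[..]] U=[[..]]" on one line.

L=[[1,0,0],[3,1,0],[3,0,1]] U=[[2,-4,2],[0,-3,-3],[0,0,-1]]

  R1 -= 3·R0 → [0,-3,-3]
  R2 -= 3·R0 → [0,0,-1]
  R2 -= 0·R1 → [0,0,-1]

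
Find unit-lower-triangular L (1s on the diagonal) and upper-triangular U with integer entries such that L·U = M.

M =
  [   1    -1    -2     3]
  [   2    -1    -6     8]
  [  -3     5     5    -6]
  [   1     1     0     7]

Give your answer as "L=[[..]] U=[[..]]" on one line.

  row1 -= 2·row0 → [0,1,-2,2]
  row2 -= -3·row0 → [0,2,-1,3]
  row3 -= 1·row0 → [0,2,2,4]
  row2 -= 2·row1 → [0,0,3,-1]
  row3 -= 2·row1 → [0,0,6,0]
  row3 -= 2·row2 → [0,0,0,2]

L=[[1,0,0,0],[2,1,0,0],[-3,2,1,0],[1,2,2,1]] U=[[1,-1,-2,3],[0,1,-2,2],[0,0,3,-1],[0,0,0,2]]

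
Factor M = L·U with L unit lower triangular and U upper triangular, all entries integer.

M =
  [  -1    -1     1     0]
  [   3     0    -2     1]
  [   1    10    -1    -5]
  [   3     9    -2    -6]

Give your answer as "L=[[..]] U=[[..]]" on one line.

  row1 -= -3·row0 → [0,-3,1,1]
  row2 -= -1·row0 → [0,9,0,-5]
  row3 -= -3·row0 → [0,6,1,-6]
  row2 -= -3·row1 → [0,0,3,-2]
  row3 -= -2·row1 → [0,0,3,-4]
  row3 -= 1·row2 → [0,0,0,-2]

L=[[1,0,0,0],[-3,1,0,0],[-1,-3,1,0],[-3,-2,1,1]] U=[[-1,-1,1,0],[0,-3,1,1],[0,0,3,-2],[0,0,0,-2]]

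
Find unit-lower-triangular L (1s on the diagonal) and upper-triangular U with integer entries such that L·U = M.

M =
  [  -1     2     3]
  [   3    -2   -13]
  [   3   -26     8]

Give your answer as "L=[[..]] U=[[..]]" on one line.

  r1 -= -3·r0 → [0,4,-4]
  r2 -= -3·r0 → [0,-20,17]
  r2 -= -5·r1 → [0,0,-3]

L=[[1,0,0],[-3,1,0],[-3,-5,1]] U=[[-1,2,3],[0,4,-4],[0,0,-3]]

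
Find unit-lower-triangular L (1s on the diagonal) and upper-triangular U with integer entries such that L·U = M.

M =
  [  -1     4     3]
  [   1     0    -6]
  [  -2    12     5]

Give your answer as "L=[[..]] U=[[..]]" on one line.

L=[[1,0,0],[-1,1,0],[2,1,1]] U=[[-1,4,3],[0,4,-3],[0,0,2]]

  row1 -= -1·row0 → [0,4,-3]
  row2 -= 2·row0 → [0,4,-1]
  row2 -= 1·row1 → [0,0,2]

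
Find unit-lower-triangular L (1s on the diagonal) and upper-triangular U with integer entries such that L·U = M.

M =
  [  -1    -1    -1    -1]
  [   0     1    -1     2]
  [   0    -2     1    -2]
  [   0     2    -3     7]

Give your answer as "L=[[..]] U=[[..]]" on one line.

  row1 -= 0·row0 → [0,1,-1,2]
  row2 -= 0·row0 → [0,-2,1,-2]
  row3 -= 0·row0 → [0,2,-3,7]
  row2 -= -2·row1 → [0,0,-1,2]
  row3 -= 2·row1 → [0,0,-1,3]
  row3 -= 1·row2 → [0,0,0,1]

L=[[1,0,0,0],[0,1,0,0],[0,-2,1,0],[0,2,1,1]] U=[[-1,-1,-1,-1],[0,1,-1,2],[0,0,-1,2],[0,0,0,1]]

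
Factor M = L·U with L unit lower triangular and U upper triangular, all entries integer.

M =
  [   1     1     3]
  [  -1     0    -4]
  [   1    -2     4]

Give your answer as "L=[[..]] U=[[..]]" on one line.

L=[[1,0,0],[-1,1,0],[1,-3,1]] U=[[1,1,3],[0,1,-1],[0,0,-2]]

  R1 -= -1·R0 → [0,1,-1]
  R2 -= 1·R0 → [0,-3,1]
  R2 -= -3·R1 → [0,0,-2]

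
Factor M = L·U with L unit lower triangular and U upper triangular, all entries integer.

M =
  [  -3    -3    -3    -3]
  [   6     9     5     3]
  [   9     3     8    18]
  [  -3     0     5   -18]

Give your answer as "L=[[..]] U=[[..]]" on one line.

L=[[1,0,0,0],[-2,1,0,0],[-3,-2,1,0],[1,1,-3,1]] U=[[-3,-3,-3,-3],[0,3,-1,-3],[0,0,-3,3],[0,0,0,-3]]

  R1 -= -2·R0 → [0,3,-1,-3]
  R2 -= -3·R0 → [0,-6,-1,9]
  R3 -= 1·R0 → [0,3,8,-15]
  R2 -= -2·R1 → [0,0,-3,3]
  R3 -= 1·R1 → [0,0,9,-12]
  R3 -= -3·R2 → [0,0,0,-3]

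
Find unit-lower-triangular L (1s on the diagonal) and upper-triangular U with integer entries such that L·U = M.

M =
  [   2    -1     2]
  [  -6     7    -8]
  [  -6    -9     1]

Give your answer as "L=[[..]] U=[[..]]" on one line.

  r1 -= -3·r0 → [0,4,-2]
  r2 -= -3·r0 → [0,-12,7]
  r2 -= -3·r1 → [0,0,1]

L=[[1,0,0],[-3,1,0],[-3,-3,1]] U=[[2,-1,2],[0,4,-2],[0,0,1]]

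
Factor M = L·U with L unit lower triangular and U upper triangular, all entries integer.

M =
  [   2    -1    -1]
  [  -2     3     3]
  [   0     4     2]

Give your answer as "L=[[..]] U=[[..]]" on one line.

L=[[1,0,0],[-1,1,0],[0,2,1]] U=[[2,-1,-1],[0,2,2],[0,0,-2]]

  row1 -= -1·row0 → [0,2,2]
  row2 -= 0·row0 → [0,4,2]
  row2 -= 2·row1 → [0,0,-2]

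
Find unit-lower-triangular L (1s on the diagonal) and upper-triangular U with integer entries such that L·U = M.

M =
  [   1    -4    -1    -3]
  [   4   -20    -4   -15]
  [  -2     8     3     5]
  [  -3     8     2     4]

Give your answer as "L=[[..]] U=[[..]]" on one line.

  R1 -= 4·R0 → [0,-4,0,-3]
  R2 -= -2·R0 → [0,0,1,-1]
  R3 -= -3·R0 → [0,-4,-1,-5]
  R2 -= 0·R1 → [0,0,1,-1]
  R3 -= 1·R1 → [0,0,-1,-2]
  R3 -= -1·R2 → [0,0,0,-3]

L=[[1,0,0,0],[4,1,0,0],[-2,0,1,0],[-3,1,-1,1]] U=[[1,-4,-1,-3],[0,-4,0,-3],[0,0,1,-1],[0,0,0,-3]]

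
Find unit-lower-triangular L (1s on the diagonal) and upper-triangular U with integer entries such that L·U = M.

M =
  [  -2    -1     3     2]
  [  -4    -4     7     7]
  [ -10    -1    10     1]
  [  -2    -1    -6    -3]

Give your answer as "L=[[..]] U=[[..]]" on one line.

L=[[1,0,0,0],[2,1,0,0],[5,-2,1,0],[1,0,3,1]] U=[[-2,-1,3,2],[0,-2,1,3],[0,0,-3,-3],[0,0,0,4]]

  r1 -= 2·r0 → [0,-2,1,3]
  r2 -= 5·r0 → [0,4,-5,-9]
  r3 -= 1·r0 → [0,0,-9,-5]
  r2 -= -2·r1 → [0,0,-3,-3]
  r3 -= 0·r1 → [0,0,-9,-5]
  r3 -= 3·r2 → [0,0,0,4]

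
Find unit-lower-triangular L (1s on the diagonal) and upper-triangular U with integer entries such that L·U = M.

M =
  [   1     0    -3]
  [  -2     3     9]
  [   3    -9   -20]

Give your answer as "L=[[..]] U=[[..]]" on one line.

  r1 -= -2·r0 → [0,3,3]
  r2 -= 3·r0 → [0,-9,-11]
  r2 -= -3·r1 → [0,0,-2]

L=[[1,0,0],[-2,1,0],[3,-3,1]] U=[[1,0,-3],[0,3,3],[0,0,-2]]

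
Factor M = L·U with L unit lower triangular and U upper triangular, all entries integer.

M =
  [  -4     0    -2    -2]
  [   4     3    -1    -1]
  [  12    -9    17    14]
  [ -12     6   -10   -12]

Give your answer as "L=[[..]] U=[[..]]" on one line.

  R1 -= -1·R0 → [0,3,-3,-3]
  R2 -= -3·R0 → [0,-9,11,8]
  R3 -= 3·R0 → [0,6,-4,-6]
  R2 -= -3·R1 → [0,0,2,-1]
  R3 -= 2·R1 → [0,0,2,0]
  R3 -= 1·R2 → [0,0,0,1]

L=[[1,0,0,0],[-1,1,0,0],[-3,-3,1,0],[3,2,1,1]] U=[[-4,0,-2,-2],[0,3,-3,-3],[0,0,2,-1],[0,0,0,1]]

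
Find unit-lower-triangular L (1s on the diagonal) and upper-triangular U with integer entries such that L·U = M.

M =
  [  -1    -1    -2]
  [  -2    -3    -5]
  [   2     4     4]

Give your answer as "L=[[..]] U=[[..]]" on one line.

L=[[1,0,0],[2,1,0],[-2,-2,1]] U=[[-1,-1,-2],[0,-1,-1],[0,0,-2]]

  r1 -= 2·r0 → [0,-1,-1]
  r2 -= -2·r0 → [0,2,0]
  r2 -= -2·r1 → [0,0,-2]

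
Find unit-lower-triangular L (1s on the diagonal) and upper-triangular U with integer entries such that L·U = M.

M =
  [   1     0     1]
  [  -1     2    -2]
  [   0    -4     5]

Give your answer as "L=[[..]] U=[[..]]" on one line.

  r1 -= -1·r0 → [0,2,-1]
  r2 -= 0·r0 → [0,-4,5]
  r2 -= -2·r1 → [0,0,3]

L=[[1,0,0],[-1,1,0],[0,-2,1]] U=[[1,0,1],[0,2,-1],[0,0,3]]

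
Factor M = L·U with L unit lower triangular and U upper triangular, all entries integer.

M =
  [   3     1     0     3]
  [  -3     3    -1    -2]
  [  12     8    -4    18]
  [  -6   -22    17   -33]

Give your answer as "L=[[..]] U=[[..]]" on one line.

L=[[1,0,0,0],[-1,1,0,0],[4,1,1,0],[-2,-5,-4,1]] U=[[3,1,0,3],[0,4,-1,1],[0,0,-3,5],[0,0,0,-2]]

  R1 -= -1·R0 → [0,4,-1,1]
  R2 -= 4·R0 → [0,4,-4,6]
  R3 -= -2·R0 → [0,-20,17,-27]
  R2 -= 1·R1 → [0,0,-3,5]
  R3 -= -5·R1 → [0,0,12,-22]
  R3 -= -4·R2 → [0,0,0,-2]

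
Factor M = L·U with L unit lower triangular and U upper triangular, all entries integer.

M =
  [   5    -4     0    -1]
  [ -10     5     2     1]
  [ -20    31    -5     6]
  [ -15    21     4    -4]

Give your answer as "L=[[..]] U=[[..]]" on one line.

  r1 -= -2·r0 → [0,-3,2,-1]
  r2 -= -4·r0 → [0,15,-5,2]
  r3 -= -3·r0 → [0,9,4,-7]
  r2 -= -5·r1 → [0,0,5,-3]
  r3 -= -3·r1 → [0,0,10,-10]
  r3 -= 2·r2 → [0,0,0,-4]

L=[[1,0,0,0],[-2,1,0,0],[-4,-5,1,0],[-3,-3,2,1]] U=[[5,-4,0,-1],[0,-3,2,-1],[0,0,5,-3],[0,0,0,-4]]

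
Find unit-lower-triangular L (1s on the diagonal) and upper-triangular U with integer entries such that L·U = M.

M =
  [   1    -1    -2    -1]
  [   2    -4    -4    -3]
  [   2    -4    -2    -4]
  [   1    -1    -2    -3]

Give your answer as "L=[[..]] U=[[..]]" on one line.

L=[[1,0,0,0],[2,1,0,0],[2,1,1,0],[1,0,0,1]] U=[[1,-1,-2,-1],[0,-2,0,-1],[0,0,2,-1],[0,0,0,-2]]

  row1 -= 2·row0 → [0,-2,0,-1]
  row2 -= 2·row0 → [0,-2,2,-2]
  row3 -= 1·row0 → [0,0,0,-2]
  row2 -= 1·row1 → [0,0,2,-1]
  row3 -= 0·row1 → [0,0,0,-2]
  row3 -= 0·row2 → [0,0,0,-2]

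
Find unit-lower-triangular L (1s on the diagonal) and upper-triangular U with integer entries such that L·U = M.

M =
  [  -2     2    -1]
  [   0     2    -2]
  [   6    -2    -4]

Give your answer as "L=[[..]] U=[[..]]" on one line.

L=[[1,0,0],[0,1,0],[-3,2,1]] U=[[-2,2,-1],[0,2,-2],[0,0,-3]]

  row1 -= 0·row0 → [0,2,-2]
  row2 -= -3·row0 → [0,4,-7]
  row2 -= 2·row1 → [0,0,-3]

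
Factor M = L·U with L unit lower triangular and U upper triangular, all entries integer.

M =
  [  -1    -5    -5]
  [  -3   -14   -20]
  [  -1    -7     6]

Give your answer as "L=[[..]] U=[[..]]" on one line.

  r1 -= 3·r0 → [0,1,-5]
  r2 -= 1·r0 → [0,-2,11]
  r2 -= -2·r1 → [0,0,1]

L=[[1,0,0],[3,1,0],[1,-2,1]] U=[[-1,-5,-5],[0,1,-5],[0,0,1]]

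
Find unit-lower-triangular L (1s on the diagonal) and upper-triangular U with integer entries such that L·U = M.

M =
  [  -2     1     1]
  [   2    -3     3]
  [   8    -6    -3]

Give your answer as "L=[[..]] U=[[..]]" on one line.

L=[[1,0,0],[-1,1,0],[-4,1,1]] U=[[-2,1,1],[0,-2,4],[0,0,-3]]

  r1 -= -1·r0 → [0,-2,4]
  r2 -= -4·r0 → [0,-2,1]
  r2 -= 1·r1 → [0,0,-3]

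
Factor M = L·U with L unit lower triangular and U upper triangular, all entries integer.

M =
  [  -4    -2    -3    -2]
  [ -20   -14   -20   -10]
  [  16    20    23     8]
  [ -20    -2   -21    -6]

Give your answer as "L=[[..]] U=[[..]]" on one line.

L=[[1,0,0,0],[5,1,0,0],[-4,-3,1,0],[5,-2,4,1]] U=[[-4,-2,-3,-2],[0,-4,-5,0],[0,0,-4,0],[0,0,0,4]]

  R1 -= 5·R0 → [0,-4,-5,0]
  R2 -= -4·R0 → [0,12,11,0]
  R3 -= 5·R0 → [0,8,-6,4]
  R2 -= -3·R1 → [0,0,-4,0]
  R3 -= -2·R1 → [0,0,-16,4]
  R3 -= 4·R2 → [0,0,0,4]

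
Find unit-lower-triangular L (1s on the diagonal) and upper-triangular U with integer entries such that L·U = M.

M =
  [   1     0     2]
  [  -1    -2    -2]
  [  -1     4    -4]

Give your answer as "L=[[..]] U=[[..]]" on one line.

L=[[1,0,0],[-1,1,0],[-1,-2,1]] U=[[1,0,2],[0,-2,0],[0,0,-2]]

  row1 -= -1·row0 → [0,-2,0]
  row2 -= -1·row0 → [0,4,-2]
  row2 -= -2·row1 → [0,0,-2]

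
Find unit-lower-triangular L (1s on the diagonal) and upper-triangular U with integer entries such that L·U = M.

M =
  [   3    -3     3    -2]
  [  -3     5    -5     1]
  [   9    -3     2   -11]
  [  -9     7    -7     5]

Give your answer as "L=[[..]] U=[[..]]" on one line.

  R1 -= -1·R0 → [0,2,-2,-1]
  R2 -= 3·R0 → [0,6,-7,-5]
  R3 -= -3·R0 → [0,-2,2,-1]
  R2 -= 3·R1 → [0,0,-1,-2]
  R3 -= -1·R1 → [0,0,0,-2]
  R3 -= 0·R2 → [0,0,0,-2]

L=[[1,0,0,0],[-1,1,0,0],[3,3,1,0],[-3,-1,0,1]] U=[[3,-3,3,-2],[0,2,-2,-1],[0,0,-1,-2],[0,0,0,-2]]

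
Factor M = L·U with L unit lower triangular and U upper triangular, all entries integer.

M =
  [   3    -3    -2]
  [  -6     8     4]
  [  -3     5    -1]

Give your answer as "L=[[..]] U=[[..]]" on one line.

L=[[1,0,0],[-2,1,0],[-1,1,1]] U=[[3,-3,-2],[0,2,0],[0,0,-3]]

  R1 -= -2·R0 → [0,2,0]
  R2 -= -1·R0 → [0,2,-3]
  R2 -= 1·R1 → [0,0,-3]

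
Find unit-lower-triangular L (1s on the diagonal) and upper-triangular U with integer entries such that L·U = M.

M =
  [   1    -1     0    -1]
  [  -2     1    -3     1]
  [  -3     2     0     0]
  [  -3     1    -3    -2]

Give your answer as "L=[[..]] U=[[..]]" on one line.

  r1 -= -2·r0 → [0,-1,-3,-1]
  r2 -= -3·r0 → [0,-1,0,-3]
  r3 -= -3·r0 → [0,-2,-3,-5]
  r2 -= 1·r1 → [0,0,3,-2]
  r3 -= 2·r1 → [0,0,3,-3]
  r3 -= 1·r2 → [0,0,0,-1]

L=[[1,0,0,0],[-2,1,0,0],[-3,1,1,0],[-3,2,1,1]] U=[[1,-1,0,-1],[0,-1,-3,-1],[0,0,3,-2],[0,0,0,-1]]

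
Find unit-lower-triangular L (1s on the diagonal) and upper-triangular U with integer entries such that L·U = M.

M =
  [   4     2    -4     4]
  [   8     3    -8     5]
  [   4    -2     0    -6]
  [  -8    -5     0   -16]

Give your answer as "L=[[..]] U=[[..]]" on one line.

  r1 -= 2·r0 → [0,-1,0,-3]
  r2 -= 1·r0 → [0,-4,4,-10]
  r3 -= -2·r0 → [0,-1,-8,-8]
  r2 -= 4·r1 → [0,0,4,2]
  r3 -= 1·r1 → [0,0,-8,-5]
  r3 -= -2·r2 → [0,0,0,-1]

L=[[1,0,0,0],[2,1,0,0],[1,4,1,0],[-2,1,-2,1]] U=[[4,2,-4,4],[0,-1,0,-3],[0,0,4,2],[0,0,0,-1]]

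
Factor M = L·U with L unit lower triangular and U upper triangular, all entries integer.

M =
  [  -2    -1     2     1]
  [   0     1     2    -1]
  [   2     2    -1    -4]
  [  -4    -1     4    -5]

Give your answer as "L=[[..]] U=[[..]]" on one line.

  row1 -= 0·row0 → [0,1,2,-1]
  row2 -= -1·row0 → [0,1,1,-3]
  row3 -= 2·row0 → [0,1,0,-7]
  row2 -= 1·row1 → [0,0,-1,-2]
  row3 -= 1·row1 → [0,0,-2,-6]
  row3 -= 2·row2 → [0,0,0,-2]

L=[[1,0,0,0],[0,1,0,0],[-1,1,1,0],[2,1,2,1]] U=[[-2,-1,2,1],[0,1,2,-1],[0,0,-1,-2],[0,0,0,-2]]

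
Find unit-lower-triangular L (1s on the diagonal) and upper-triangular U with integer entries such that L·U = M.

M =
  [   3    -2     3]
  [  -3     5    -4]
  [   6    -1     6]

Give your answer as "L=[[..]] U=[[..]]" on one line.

  r1 -= -1·r0 → [0,3,-1]
  r2 -= 2·r0 → [0,3,0]
  r2 -= 1·r1 → [0,0,1]

L=[[1,0,0],[-1,1,0],[2,1,1]] U=[[3,-2,3],[0,3,-1],[0,0,1]]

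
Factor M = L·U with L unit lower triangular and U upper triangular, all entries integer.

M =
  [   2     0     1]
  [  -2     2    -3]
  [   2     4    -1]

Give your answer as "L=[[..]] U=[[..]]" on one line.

  row1 -= -1·row0 → [0,2,-2]
  row2 -= 1·row0 → [0,4,-2]
  row2 -= 2·row1 → [0,0,2]

L=[[1,0,0],[-1,1,0],[1,2,1]] U=[[2,0,1],[0,2,-2],[0,0,2]]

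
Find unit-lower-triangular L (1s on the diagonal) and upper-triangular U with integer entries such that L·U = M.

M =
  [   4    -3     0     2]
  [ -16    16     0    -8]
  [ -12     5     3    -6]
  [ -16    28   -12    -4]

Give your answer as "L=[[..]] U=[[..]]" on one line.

  row1 -= -4·row0 → [0,4,0,0]
  row2 -= -3·row0 → [0,-4,3,0]
  row3 -= -4·row0 → [0,16,-12,4]
  row2 -= -1·row1 → [0,0,3,0]
  row3 -= 4·row1 → [0,0,-12,4]
  row3 -= -4·row2 → [0,0,0,4]

L=[[1,0,0,0],[-4,1,0,0],[-3,-1,1,0],[-4,4,-4,1]] U=[[4,-3,0,2],[0,4,0,0],[0,0,3,0],[0,0,0,4]]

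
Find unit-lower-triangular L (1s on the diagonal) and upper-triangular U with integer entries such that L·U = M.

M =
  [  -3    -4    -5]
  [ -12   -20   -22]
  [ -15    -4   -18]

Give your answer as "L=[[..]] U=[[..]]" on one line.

L=[[1,0,0],[4,1,0],[5,-4,1]] U=[[-3,-4,-5],[0,-4,-2],[0,0,-1]]

  row1 -= 4·row0 → [0,-4,-2]
  row2 -= 5·row0 → [0,16,7]
  row2 -= -4·row1 → [0,0,-1]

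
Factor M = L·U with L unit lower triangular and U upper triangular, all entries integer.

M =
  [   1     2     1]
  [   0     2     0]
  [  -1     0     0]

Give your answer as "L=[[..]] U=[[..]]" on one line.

L=[[1,0,0],[0,1,0],[-1,1,1]] U=[[1,2,1],[0,2,0],[0,0,1]]

  row1 -= 0·row0 → [0,2,0]
  row2 -= -1·row0 → [0,2,1]
  row2 -= 1·row1 → [0,0,1]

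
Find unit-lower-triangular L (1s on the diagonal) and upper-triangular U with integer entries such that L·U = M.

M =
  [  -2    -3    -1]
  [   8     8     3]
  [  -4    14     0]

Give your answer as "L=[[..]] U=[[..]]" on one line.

  row1 -= -4·row0 → [0,-4,-1]
  row2 -= 2·row0 → [0,20,2]
  row2 -= -5·row1 → [0,0,-3]

L=[[1,0,0],[-4,1,0],[2,-5,1]] U=[[-2,-3,-1],[0,-4,-1],[0,0,-3]]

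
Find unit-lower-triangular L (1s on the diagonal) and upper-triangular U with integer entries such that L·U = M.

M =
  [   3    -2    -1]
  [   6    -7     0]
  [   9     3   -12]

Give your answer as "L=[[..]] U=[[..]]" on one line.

L=[[1,0,0],[2,1,0],[3,-3,1]] U=[[3,-2,-1],[0,-3,2],[0,0,-3]]

  row1 -= 2·row0 → [0,-3,2]
  row2 -= 3·row0 → [0,9,-9]
  row2 -= -3·row1 → [0,0,-3]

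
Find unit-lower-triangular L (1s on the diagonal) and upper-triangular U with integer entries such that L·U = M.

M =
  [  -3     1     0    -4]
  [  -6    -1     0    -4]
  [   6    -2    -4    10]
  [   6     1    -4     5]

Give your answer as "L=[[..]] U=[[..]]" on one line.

  r1 -= 2·r0 → [0,-3,0,4]
  r2 -= -2·r0 → [0,0,-4,2]
  r3 -= -2·r0 → [0,3,-4,-3]
  r2 -= 0·r1 → [0,0,-4,2]
  r3 -= -1·r1 → [0,0,-4,1]
  r3 -= 1·r2 → [0,0,0,-1]

L=[[1,0,0,0],[2,1,0,0],[-2,0,1,0],[-2,-1,1,1]] U=[[-3,1,0,-4],[0,-3,0,4],[0,0,-4,2],[0,0,0,-1]]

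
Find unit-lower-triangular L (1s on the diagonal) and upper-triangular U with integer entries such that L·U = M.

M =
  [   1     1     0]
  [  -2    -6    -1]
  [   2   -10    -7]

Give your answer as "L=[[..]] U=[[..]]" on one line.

  R1 -= -2·R0 → [0,-4,-1]
  R2 -= 2·R0 → [0,-12,-7]
  R2 -= 3·R1 → [0,0,-4]

L=[[1,0,0],[-2,1,0],[2,3,1]] U=[[1,1,0],[0,-4,-1],[0,0,-4]]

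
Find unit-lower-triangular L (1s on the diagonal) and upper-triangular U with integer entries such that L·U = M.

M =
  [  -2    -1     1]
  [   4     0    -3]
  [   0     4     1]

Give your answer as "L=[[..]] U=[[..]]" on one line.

  R1 -= -2·R0 → [0,-2,-1]
  R2 -= 0·R0 → [0,4,1]
  R2 -= -2·R1 → [0,0,-1]

L=[[1,0,0],[-2,1,0],[0,-2,1]] U=[[-2,-1,1],[0,-2,-1],[0,0,-1]]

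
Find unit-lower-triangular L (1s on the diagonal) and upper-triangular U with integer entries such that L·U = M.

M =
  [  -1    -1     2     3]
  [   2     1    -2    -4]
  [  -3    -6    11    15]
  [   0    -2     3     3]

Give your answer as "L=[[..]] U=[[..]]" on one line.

L=[[1,0,0,0],[-2,1,0,0],[3,3,1,0],[0,2,1,1]] U=[[-1,-1,2,3],[0,-1,2,2],[0,0,-1,0],[0,0,0,-1]]

  row1 -= -2·row0 → [0,-1,2,2]
  row2 -= 3·row0 → [0,-3,5,6]
  row3 -= 0·row0 → [0,-2,3,3]
  row2 -= 3·row1 → [0,0,-1,0]
  row3 -= 2·row1 → [0,0,-1,-1]
  row3 -= 1·row2 → [0,0,0,-1]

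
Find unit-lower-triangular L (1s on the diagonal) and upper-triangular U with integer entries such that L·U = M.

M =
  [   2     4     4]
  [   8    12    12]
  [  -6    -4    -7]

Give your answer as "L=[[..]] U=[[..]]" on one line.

  row1 -= 4·row0 → [0,-4,-4]
  row2 -= -3·row0 → [0,8,5]
  row2 -= -2·row1 → [0,0,-3]

L=[[1,0,0],[4,1,0],[-3,-2,1]] U=[[2,4,4],[0,-4,-4],[0,0,-3]]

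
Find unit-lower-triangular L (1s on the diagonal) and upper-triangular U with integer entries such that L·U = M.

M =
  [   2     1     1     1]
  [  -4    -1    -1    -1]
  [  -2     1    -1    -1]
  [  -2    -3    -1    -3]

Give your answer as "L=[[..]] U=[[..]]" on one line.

L=[[1,0,0,0],[-2,1,0,0],[-1,2,1,0],[-1,-2,-1,1]] U=[[2,1,1,1],[0,1,1,1],[0,0,-2,-2],[0,0,0,-2]]

  row1 -= -2·row0 → [0,1,1,1]
  row2 -= -1·row0 → [0,2,0,0]
  row3 -= -1·row0 → [0,-2,0,-2]
  row2 -= 2·row1 → [0,0,-2,-2]
  row3 -= -2·row1 → [0,0,2,0]
  row3 -= -1·row2 → [0,0,0,-2]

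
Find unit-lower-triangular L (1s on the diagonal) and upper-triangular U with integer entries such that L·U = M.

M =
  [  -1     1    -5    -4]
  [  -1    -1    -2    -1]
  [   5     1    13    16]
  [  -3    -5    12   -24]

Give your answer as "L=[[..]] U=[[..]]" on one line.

L=[[1,0,0,0],[1,1,0,0],[-5,-3,1,0],[3,4,-5,1]] U=[[-1,1,-5,-4],[0,-2,3,3],[0,0,-3,5],[0,0,0,1]]

  r1 -= 1·r0 → [0,-2,3,3]
  r2 -= -5·r0 → [0,6,-12,-4]
  r3 -= 3·r0 → [0,-8,27,-12]
  r2 -= -3·r1 → [0,0,-3,5]
  r3 -= 4·r1 → [0,0,15,-24]
  r3 -= -5·r2 → [0,0,0,1]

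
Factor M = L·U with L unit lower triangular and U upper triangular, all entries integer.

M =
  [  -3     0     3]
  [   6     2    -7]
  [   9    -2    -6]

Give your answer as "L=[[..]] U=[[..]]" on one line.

L=[[1,0,0],[-2,1,0],[-3,-1,1]] U=[[-3,0,3],[0,2,-1],[0,0,2]]

  row1 -= -2·row0 → [0,2,-1]
  row2 -= -3·row0 → [0,-2,3]
  row2 -= -1·row1 → [0,0,2]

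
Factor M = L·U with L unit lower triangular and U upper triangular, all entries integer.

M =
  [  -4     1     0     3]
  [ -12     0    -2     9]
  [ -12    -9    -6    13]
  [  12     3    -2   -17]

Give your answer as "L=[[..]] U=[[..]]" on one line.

  R1 -= 3·R0 → [0,-3,-2,0]
  R2 -= 3·R0 → [0,-12,-6,4]
  R3 -= -3·R0 → [0,6,-2,-8]
  R2 -= 4·R1 → [0,0,2,4]
  R3 -= -2·R1 → [0,0,-6,-8]
  R3 -= -3·R2 → [0,0,0,4]

L=[[1,0,0,0],[3,1,0,0],[3,4,1,0],[-3,-2,-3,1]] U=[[-4,1,0,3],[0,-3,-2,0],[0,0,2,4],[0,0,0,4]]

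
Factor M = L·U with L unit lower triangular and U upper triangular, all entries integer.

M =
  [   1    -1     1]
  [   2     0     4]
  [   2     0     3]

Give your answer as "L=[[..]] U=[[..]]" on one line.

  row1 -= 2·row0 → [0,2,2]
  row2 -= 2·row0 → [0,2,1]
  row2 -= 1·row1 → [0,0,-1]

L=[[1,0,0],[2,1,0],[2,1,1]] U=[[1,-1,1],[0,2,2],[0,0,-1]]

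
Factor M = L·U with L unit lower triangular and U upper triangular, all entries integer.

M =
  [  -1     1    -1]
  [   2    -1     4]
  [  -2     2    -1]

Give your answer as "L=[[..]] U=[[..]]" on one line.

L=[[1,0,0],[-2,1,0],[2,0,1]] U=[[-1,1,-1],[0,1,2],[0,0,1]]

  R1 -= -2·R0 → [0,1,2]
  R2 -= 2·R0 → [0,0,1]
  R2 -= 0·R1 → [0,0,1]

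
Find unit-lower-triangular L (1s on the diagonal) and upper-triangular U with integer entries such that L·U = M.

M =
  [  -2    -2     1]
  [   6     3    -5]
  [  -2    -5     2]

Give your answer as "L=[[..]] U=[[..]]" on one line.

L=[[1,0,0],[-3,1,0],[1,1,1]] U=[[-2,-2,1],[0,-3,-2],[0,0,3]]

  R1 -= -3·R0 → [0,-3,-2]
  R2 -= 1·R0 → [0,-3,1]
  R2 -= 1·R1 → [0,0,3]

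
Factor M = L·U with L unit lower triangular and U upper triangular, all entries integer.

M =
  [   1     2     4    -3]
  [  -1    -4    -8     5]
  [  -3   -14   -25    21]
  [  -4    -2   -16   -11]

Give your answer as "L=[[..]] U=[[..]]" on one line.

  r1 -= -1·r0 → [0,-2,-4,2]
  r2 -= -3·r0 → [0,-8,-13,12]
  r3 -= -4·r0 → [0,6,0,-23]
  r2 -= 4·r1 → [0,0,3,4]
  r3 -= -3·r1 → [0,0,-12,-17]
  r3 -= -4·r2 → [0,0,0,-1]

L=[[1,0,0,0],[-1,1,0,0],[-3,4,1,0],[-4,-3,-4,1]] U=[[1,2,4,-3],[0,-2,-4,2],[0,0,3,4],[0,0,0,-1]]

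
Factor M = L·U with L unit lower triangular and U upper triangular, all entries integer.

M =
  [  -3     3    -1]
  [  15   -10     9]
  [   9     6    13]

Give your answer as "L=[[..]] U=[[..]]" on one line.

  R1 -= -5·R0 → [0,5,4]
  R2 -= -3·R0 → [0,15,10]
  R2 -= 3·R1 → [0,0,-2]

L=[[1,0,0],[-5,1,0],[-3,3,1]] U=[[-3,3,-1],[0,5,4],[0,0,-2]]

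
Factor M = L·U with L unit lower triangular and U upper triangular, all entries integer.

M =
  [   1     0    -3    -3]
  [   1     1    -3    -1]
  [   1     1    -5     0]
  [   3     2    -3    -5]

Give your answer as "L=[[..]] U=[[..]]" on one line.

L=[[1,0,0,0],[1,1,0,0],[1,1,1,0],[3,2,-3,1]] U=[[1,0,-3,-3],[0,1,0,2],[0,0,-2,1],[0,0,0,3]]

  R1 -= 1·R0 → [0,1,0,2]
  R2 -= 1·R0 → [0,1,-2,3]
  R3 -= 3·R0 → [0,2,6,4]
  R2 -= 1·R1 → [0,0,-2,1]
  R3 -= 2·R1 → [0,0,6,0]
  R3 -= -3·R2 → [0,0,0,3]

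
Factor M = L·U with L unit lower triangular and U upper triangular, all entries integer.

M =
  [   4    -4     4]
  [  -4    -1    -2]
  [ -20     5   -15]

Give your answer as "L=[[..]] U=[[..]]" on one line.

  r1 -= -1·r0 → [0,-5,2]
  r2 -= -5·r0 → [0,-15,5]
  r2 -= 3·r1 → [0,0,-1]

L=[[1,0,0],[-1,1,0],[-5,3,1]] U=[[4,-4,4],[0,-5,2],[0,0,-1]]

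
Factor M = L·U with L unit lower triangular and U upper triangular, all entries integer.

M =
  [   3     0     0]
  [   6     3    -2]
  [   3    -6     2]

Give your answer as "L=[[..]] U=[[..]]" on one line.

  R1 -= 2·R0 → [0,3,-2]
  R2 -= 1·R0 → [0,-6,2]
  R2 -= -2·R1 → [0,0,-2]

L=[[1,0,0],[2,1,0],[1,-2,1]] U=[[3,0,0],[0,3,-2],[0,0,-2]]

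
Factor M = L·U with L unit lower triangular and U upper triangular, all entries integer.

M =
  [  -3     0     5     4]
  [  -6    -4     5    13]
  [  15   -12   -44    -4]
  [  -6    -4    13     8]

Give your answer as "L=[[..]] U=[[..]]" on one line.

L=[[1,0,0,0],[2,1,0,0],[-5,3,1,0],[2,1,-2,1]] U=[[-3,0,5,4],[0,-4,-5,5],[0,0,-4,1],[0,0,0,-3]]

  r1 -= 2·r0 → [0,-4,-5,5]
  r2 -= -5·r0 → [0,-12,-19,16]
  r3 -= 2·r0 → [0,-4,3,0]
  r2 -= 3·r1 → [0,0,-4,1]
  r3 -= 1·r1 → [0,0,8,-5]
  r3 -= -2·r2 → [0,0,0,-3]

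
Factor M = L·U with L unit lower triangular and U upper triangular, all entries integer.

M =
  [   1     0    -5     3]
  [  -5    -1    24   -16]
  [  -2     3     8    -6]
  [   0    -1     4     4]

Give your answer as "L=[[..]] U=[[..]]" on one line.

L=[[1,0,0,0],[-5,1,0,0],[-2,-3,1,0],[0,1,-1,1]] U=[[1,0,-5,3],[0,-1,-1,-1],[0,0,-5,-3],[0,0,0,2]]

  r1 -= -5·r0 → [0,-1,-1,-1]
  r2 -= -2·r0 → [0,3,-2,0]
  r3 -= 0·r0 → [0,-1,4,4]
  r2 -= -3·r1 → [0,0,-5,-3]
  r3 -= 1·r1 → [0,0,5,5]
  r3 -= -1·r2 → [0,0,0,2]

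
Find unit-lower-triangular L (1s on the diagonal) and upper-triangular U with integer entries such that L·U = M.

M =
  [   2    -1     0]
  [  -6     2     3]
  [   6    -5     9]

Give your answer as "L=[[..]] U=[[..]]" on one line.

L=[[1,0,0],[-3,1,0],[3,2,1]] U=[[2,-1,0],[0,-1,3],[0,0,3]]

  R1 -= -3·R0 → [0,-1,3]
  R2 -= 3·R0 → [0,-2,9]
  R2 -= 2·R1 → [0,0,3]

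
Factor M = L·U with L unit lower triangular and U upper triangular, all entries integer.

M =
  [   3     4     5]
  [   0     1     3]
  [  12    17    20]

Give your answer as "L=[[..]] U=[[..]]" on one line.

L=[[1,0,0],[0,1,0],[4,1,1]] U=[[3,4,5],[0,1,3],[0,0,-3]]

  r1 -= 0·r0 → [0,1,3]
  r2 -= 4·r0 → [0,1,0]
  r2 -= 1·r1 → [0,0,-3]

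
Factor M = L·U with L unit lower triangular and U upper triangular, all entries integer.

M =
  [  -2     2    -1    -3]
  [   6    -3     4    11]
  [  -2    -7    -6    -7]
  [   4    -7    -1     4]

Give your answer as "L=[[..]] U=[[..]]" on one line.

L=[[1,0,0,0],[-3,1,0,0],[1,-3,1,0],[-2,-1,1,1]] U=[[-2,2,-1,-3],[0,3,1,2],[0,0,-2,2],[0,0,0,-2]]

  row1 -= -3·row0 → [0,3,1,2]
  row2 -= 1·row0 → [0,-9,-5,-4]
  row3 -= -2·row0 → [0,-3,-3,-2]
  row2 -= -3·row1 → [0,0,-2,2]
  row3 -= -1·row1 → [0,0,-2,0]
  row3 -= 1·row2 → [0,0,0,-2]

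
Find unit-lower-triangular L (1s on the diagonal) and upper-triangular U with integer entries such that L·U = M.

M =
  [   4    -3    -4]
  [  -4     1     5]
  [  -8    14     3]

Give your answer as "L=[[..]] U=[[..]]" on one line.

  R1 -= -1·R0 → [0,-2,1]
  R2 -= -2·R0 → [0,8,-5]
  R2 -= -4·R1 → [0,0,-1]

L=[[1,0,0],[-1,1,0],[-2,-4,1]] U=[[4,-3,-4],[0,-2,1],[0,0,-1]]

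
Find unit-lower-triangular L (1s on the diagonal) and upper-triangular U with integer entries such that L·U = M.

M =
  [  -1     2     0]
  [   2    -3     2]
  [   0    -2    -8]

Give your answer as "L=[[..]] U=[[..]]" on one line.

L=[[1,0,0],[-2,1,0],[0,-2,1]] U=[[-1,2,0],[0,1,2],[0,0,-4]]

  row1 -= -2·row0 → [0,1,2]
  row2 -= 0·row0 → [0,-2,-8]
  row2 -= -2·row1 → [0,0,-4]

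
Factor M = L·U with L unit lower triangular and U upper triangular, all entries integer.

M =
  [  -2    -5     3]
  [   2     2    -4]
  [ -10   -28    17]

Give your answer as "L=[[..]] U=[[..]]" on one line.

  row1 -= -1·row0 → [0,-3,-1]
  row2 -= 5·row0 → [0,-3,2]
  row2 -= 1·row1 → [0,0,3]

L=[[1,0,0],[-1,1,0],[5,1,1]] U=[[-2,-5,3],[0,-3,-1],[0,0,3]]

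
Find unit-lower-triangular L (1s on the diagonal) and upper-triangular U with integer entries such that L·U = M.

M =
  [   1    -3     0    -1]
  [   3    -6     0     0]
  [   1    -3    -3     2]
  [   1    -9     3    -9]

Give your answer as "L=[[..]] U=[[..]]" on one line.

  R1 -= 3·R0 → [0,3,0,3]
  R2 -= 1·R0 → [0,0,-3,3]
  R3 -= 1·R0 → [0,-6,3,-8]
  R2 -= 0·R1 → [0,0,-3,3]
  R3 -= -2·R1 → [0,0,3,-2]
  R3 -= -1·R2 → [0,0,0,1]

L=[[1,0,0,0],[3,1,0,0],[1,0,1,0],[1,-2,-1,1]] U=[[1,-3,0,-1],[0,3,0,3],[0,0,-3,3],[0,0,0,1]]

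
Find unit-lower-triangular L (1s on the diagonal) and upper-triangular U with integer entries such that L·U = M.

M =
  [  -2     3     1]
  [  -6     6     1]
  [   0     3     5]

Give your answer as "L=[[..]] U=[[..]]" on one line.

L=[[1,0,0],[3,1,0],[0,-1,1]] U=[[-2,3,1],[0,-3,-2],[0,0,3]]

  r1 -= 3·r0 → [0,-3,-2]
  r2 -= 0·r0 → [0,3,5]
  r2 -= -1·r1 → [0,0,3]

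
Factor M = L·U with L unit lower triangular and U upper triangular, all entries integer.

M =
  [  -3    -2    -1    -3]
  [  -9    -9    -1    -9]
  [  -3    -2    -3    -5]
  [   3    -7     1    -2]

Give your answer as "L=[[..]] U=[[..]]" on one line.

  R1 -= 3·R0 → [0,-3,2,0]
  R2 -= 1·R0 → [0,0,-2,-2]
  R3 -= -1·R0 → [0,-9,0,-5]
  R2 -= 0·R1 → [0,0,-2,-2]
  R3 -= 3·R1 → [0,0,-6,-5]
  R3 -= 3·R2 → [0,0,0,1]

L=[[1,0,0,0],[3,1,0,0],[1,0,1,0],[-1,3,3,1]] U=[[-3,-2,-1,-3],[0,-3,2,0],[0,0,-2,-2],[0,0,0,1]]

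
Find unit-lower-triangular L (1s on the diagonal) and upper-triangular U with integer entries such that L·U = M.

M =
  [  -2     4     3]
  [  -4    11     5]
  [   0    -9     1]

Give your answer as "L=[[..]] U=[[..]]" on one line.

  row1 -= 2·row0 → [0,3,-1]
  row2 -= 0·row0 → [0,-9,1]
  row2 -= -3·row1 → [0,0,-2]

L=[[1,0,0],[2,1,0],[0,-3,1]] U=[[-2,4,3],[0,3,-1],[0,0,-2]]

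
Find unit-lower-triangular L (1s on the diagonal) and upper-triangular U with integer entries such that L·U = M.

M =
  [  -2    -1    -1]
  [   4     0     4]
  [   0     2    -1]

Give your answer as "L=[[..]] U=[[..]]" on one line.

L=[[1,0,0],[-2,1,0],[0,-1,1]] U=[[-2,-1,-1],[0,-2,2],[0,0,1]]

  row1 -= -2·row0 → [0,-2,2]
  row2 -= 0·row0 → [0,2,-1]
  row2 -= -1·row1 → [0,0,1]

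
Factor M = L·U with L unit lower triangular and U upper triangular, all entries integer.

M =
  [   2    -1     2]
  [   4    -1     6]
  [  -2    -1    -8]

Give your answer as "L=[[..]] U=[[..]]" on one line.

L=[[1,0,0],[2,1,0],[-1,-2,1]] U=[[2,-1,2],[0,1,2],[0,0,-2]]

  r1 -= 2·r0 → [0,1,2]
  r2 -= -1·r0 → [0,-2,-6]
  r2 -= -2·r1 → [0,0,-2]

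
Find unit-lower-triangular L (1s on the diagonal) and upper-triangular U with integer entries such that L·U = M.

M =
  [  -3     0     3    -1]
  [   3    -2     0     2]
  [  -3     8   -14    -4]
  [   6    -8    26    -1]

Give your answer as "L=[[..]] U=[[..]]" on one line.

  row1 -= -1·row0 → [0,-2,3,1]
  row2 -= 1·row0 → [0,8,-17,-3]
  row3 -= -2·row0 → [0,-8,32,-3]
  row2 -= -4·row1 → [0,0,-5,1]
  row3 -= 4·row1 → [0,0,20,-7]
  row3 -= -4·row2 → [0,0,0,-3]

L=[[1,0,0,0],[-1,1,0,0],[1,-4,1,0],[-2,4,-4,1]] U=[[-3,0,3,-1],[0,-2,3,1],[0,0,-5,1],[0,0,0,-3]]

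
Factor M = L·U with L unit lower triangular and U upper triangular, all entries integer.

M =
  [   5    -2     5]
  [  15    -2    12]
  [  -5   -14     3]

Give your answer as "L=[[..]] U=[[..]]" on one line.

L=[[1,0,0],[3,1,0],[-1,-4,1]] U=[[5,-2,5],[0,4,-3],[0,0,-4]]

  row1 -= 3·row0 → [0,4,-3]
  row2 -= -1·row0 → [0,-16,8]
  row2 -= -4·row1 → [0,0,-4]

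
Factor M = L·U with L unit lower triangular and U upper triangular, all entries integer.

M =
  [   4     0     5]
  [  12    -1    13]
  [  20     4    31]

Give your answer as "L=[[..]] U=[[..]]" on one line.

  R1 -= 3·R0 → [0,-1,-2]
  R2 -= 5·R0 → [0,4,6]
  R2 -= -4·R1 → [0,0,-2]

L=[[1,0,0],[3,1,0],[5,-4,1]] U=[[4,0,5],[0,-1,-2],[0,0,-2]]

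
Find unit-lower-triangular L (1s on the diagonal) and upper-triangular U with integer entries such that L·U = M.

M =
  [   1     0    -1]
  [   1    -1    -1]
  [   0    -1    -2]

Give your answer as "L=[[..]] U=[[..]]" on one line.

L=[[1,0,0],[1,1,0],[0,1,1]] U=[[1,0,-1],[0,-1,0],[0,0,-2]]

  row1 -= 1·row0 → [0,-1,0]
  row2 -= 0·row0 → [0,-1,-2]
  row2 -= 1·row1 → [0,0,-2]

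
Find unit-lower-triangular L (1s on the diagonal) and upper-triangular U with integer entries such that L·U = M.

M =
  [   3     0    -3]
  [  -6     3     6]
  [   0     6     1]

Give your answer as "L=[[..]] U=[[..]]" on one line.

L=[[1,0,0],[-2,1,0],[0,2,1]] U=[[3,0,-3],[0,3,0],[0,0,1]]

  r1 -= -2·r0 → [0,3,0]
  r2 -= 0·r0 → [0,6,1]
  r2 -= 2·r1 → [0,0,1]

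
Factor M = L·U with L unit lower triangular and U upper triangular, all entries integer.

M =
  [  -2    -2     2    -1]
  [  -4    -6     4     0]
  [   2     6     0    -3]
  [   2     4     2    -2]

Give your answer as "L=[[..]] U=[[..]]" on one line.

L=[[1,0,0,0],[2,1,0,0],[-1,-2,1,0],[-1,-1,2,1]] U=[[-2,-2,2,-1],[0,-2,0,2],[0,0,2,0],[0,0,0,-1]]

  row1 -= 2·row0 → [0,-2,0,2]
  row2 -= -1·row0 → [0,4,2,-4]
  row3 -= -1·row0 → [0,2,4,-3]
  row2 -= -2·row1 → [0,0,2,0]
  row3 -= -1·row1 → [0,0,4,-1]
  row3 -= 2·row2 → [0,0,0,-1]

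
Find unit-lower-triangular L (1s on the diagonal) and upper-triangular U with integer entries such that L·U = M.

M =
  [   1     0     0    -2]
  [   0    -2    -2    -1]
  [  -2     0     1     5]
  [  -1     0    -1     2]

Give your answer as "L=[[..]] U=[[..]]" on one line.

L=[[1,0,0,0],[0,1,0,0],[-2,0,1,0],[-1,0,-1,1]] U=[[1,0,0,-2],[0,-2,-2,-1],[0,0,1,1],[0,0,0,1]]

  row1 -= 0·row0 → [0,-2,-2,-1]
  row2 -= -2·row0 → [0,0,1,1]
  row3 -= -1·row0 → [0,0,-1,0]
  row2 -= 0·row1 → [0,0,1,1]
  row3 -= 0·row1 → [0,0,-1,0]
  row3 -= -1·row2 → [0,0,0,1]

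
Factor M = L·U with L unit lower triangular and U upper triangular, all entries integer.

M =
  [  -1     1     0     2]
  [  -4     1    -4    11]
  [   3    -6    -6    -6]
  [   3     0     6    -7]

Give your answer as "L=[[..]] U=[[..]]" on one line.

L=[[1,0,0,0],[4,1,0,0],[-3,1,1,0],[-3,-1,-1,1]] U=[[-1,1,0,2],[0,-3,-4,3],[0,0,-2,-3],[0,0,0,-1]]

  r1 -= 4·r0 → [0,-3,-4,3]
  r2 -= -3·r0 → [0,-3,-6,0]
  r3 -= -3·r0 → [0,3,6,-1]
  r2 -= 1·r1 → [0,0,-2,-3]
  r3 -= -1·r1 → [0,0,2,2]
  r3 -= -1·r2 → [0,0,0,-1]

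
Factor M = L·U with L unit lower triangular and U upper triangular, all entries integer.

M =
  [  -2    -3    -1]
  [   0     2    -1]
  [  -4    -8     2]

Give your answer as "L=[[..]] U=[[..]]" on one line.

L=[[1,0,0],[0,1,0],[2,-1,1]] U=[[-2,-3,-1],[0,2,-1],[0,0,3]]

  r1 -= 0·r0 → [0,2,-1]
  r2 -= 2·r0 → [0,-2,4]
  r2 -= -1·r1 → [0,0,3]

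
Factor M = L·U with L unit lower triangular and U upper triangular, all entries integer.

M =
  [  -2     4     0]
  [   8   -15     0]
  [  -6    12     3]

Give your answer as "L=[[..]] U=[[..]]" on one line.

  r1 -= -4·r0 → [0,1,0]
  r2 -= 3·r0 → [0,0,3]
  r2 -= 0·r1 → [0,0,3]

L=[[1,0,0],[-4,1,0],[3,0,1]] U=[[-2,4,0],[0,1,0],[0,0,3]]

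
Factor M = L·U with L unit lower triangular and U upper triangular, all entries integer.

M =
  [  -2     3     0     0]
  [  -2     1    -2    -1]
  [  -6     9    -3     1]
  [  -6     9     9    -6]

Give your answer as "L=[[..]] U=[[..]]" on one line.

L=[[1,0,0,0],[1,1,0,0],[3,0,1,0],[3,0,-3,1]] U=[[-2,3,0,0],[0,-2,-2,-1],[0,0,-3,1],[0,0,0,-3]]

  row1 -= 1·row0 → [0,-2,-2,-1]
  row2 -= 3·row0 → [0,0,-3,1]
  row3 -= 3·row0 → [0,0,9,-6]
  row2 -= 0·row1 → [0,0,-3,1]
  row3 -= 0·row1 → [0,0,9,-6]
  row3 -= -3·row2 → [0,0,0,-3]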